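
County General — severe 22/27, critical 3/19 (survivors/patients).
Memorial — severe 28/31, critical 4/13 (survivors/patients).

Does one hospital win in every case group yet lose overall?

Severe: County General 22/27 = 81.5%, Memorial 28/31 = 90.3% → Memorial
Critical: County General 3/19 = 15.8%, Memorial 4/13 = 30.8% → Memorial
Overall: County General 25/46 = 54.3%, Memorial 32/44 = 72.7% → Memorial
Memorial wins overall and in every case group — no reversal.

No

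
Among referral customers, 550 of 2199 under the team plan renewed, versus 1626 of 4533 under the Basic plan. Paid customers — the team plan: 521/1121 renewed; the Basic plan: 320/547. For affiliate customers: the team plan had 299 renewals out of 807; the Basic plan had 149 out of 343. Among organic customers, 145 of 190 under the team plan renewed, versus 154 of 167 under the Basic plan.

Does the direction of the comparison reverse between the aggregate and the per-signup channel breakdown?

Referral: the team plan 550/2199 = 25.0%, the Basic plan 1626/4533 = 35.9% → the Basic plan
Paid: the team plan 521/1121 = 46.5%, the Basic plan 320/547 = 58.5% → the Basic plan
Affiliate: the team plan 299/807 = 37.1%, the Basic plan 149/343 = 43.4% → the Basic plan
Organic: the team plan 145/190 = 76.3%, the Basic plan 154/167 = 92.2% → the Basic plan
Overall: the team plan 1515/4317 = 35.1%, the Basic plan 2249/5590 = 40.2% → the Basic plan
The Basic plan wins overall and in every signup group — no reversal.

No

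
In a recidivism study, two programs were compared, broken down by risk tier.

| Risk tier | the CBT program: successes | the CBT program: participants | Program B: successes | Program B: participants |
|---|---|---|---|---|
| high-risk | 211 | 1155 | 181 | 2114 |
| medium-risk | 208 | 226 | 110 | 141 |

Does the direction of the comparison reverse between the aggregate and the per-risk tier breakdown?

High-risk: the CBT program 211/1155 = 18.3%, Program B 181/2114 = 8.6% → the CBT program
Medium-risk: the CBT program 208/226 = 92.0%, Program B 110/141 = 78.0% → the CBT program
Overall: the CBT program 419/1381 = 30.3%, Program B 291/2255 = 12.9% → the CBT program
The CBT program wins overall and in every risk group — no reversal.

No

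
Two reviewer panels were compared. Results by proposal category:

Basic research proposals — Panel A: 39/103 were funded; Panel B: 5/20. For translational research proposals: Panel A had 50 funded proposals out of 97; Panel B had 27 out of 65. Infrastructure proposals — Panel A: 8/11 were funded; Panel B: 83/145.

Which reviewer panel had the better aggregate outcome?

Basic research: Panel A 39/103 = 37.9%, Panel B 5/20 = 25.0% → Panel A
Translational research: Panel A 50/97 = 51.5%, Panel B 27/65 = 41.5% → Panel A
Infrastructure: Panel A 8/11 = 72.7%, Panel B 83/145 = 57.2% → Panel A
Overall: Panel A 97/211 = 46.0%, Panel B 115/230 = 50.0% → Panel B
(Panel A wins every proposal group but Panel B wins overall — Panel A's proposals skew toward the low-rate basic research group.)

Panel B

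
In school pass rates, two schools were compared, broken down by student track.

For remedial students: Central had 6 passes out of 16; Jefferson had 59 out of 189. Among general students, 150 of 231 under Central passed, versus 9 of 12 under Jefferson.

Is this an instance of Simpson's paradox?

No

Remedial: Central 6/16 = 37.5%, Jefferson 59/189 = 31.2% → Central
General: Central 150/231 = 64.9%, Jefferson 9/12 = 75.0% → Jefferson
Overall: Central 156/247 = 63.2%, Jefferson 68/201 = 33.8% → Central
Neither sweeps: Central wins 1 of 2 groups, Jefferson wins 1. Central wins overall but not every group — no Simpson reversal.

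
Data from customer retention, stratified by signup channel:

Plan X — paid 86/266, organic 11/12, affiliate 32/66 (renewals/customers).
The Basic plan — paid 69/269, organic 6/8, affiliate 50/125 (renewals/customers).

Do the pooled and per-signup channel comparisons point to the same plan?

Yes

Paid: Plan X 86/266 = 32.3%, the Basic plan 69/269 = 25.7% → Plan X
Organic: Plan X 11/12 = 91.7%, the Basic plan 6/8 = 75.0% → Plan X
Affiliate: Plan X 32/66 = 48.5%, the Basic plan 50/125 = 40.0% → Plan X
Overall: Plan X 129/344 = 37.5%, the Basic plan 125/402 = 31.1% → Plan X
Plan X wins overall and in every signup group — no reversal.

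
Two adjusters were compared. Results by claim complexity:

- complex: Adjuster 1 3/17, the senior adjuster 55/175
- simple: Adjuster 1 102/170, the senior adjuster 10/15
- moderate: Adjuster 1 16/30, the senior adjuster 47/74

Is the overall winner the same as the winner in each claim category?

Complex: Adjuster 1 3/17 = 17.6%, the senior adjuster 55/175 = 31.4% → the senior adjuster
Simple: Adjuster 1 102/170 = 60.0%, the senior adjuster 10/15 = 66.7% → the senior adjuster
Moderate: Adjuster 1 16/30 = 53.3%, the senior adjuster 47/74 = 63.5% → the senior adjuster
Overall: Adjuster 1 121/217 = 55.8%, the senior adjuster 112/264 = 42.4% → Adjuster 1
The senior adjuster wins each claim group but Adjuster 1 wins overall — the comparison reverses. The senior adjuster's claims skew toward complex, which has a lower base rate.

No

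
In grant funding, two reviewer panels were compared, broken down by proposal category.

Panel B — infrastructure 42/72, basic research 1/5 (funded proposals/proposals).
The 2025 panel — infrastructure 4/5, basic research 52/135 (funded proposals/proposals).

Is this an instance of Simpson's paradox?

Yes

Infrastructure: Panel B 42/72 = 58.3%, the 2025 panel 4/5 = 80.0% → the 2025 panel
Basic research: Panel B 1/5 = 20.0%, the 2025 panel 52/135 = 38.5% → the 2025 panel
Overall: Panel B 43/77 = 55.8%, the 2025 panel 56/140 = 40.0% → Panel B
The 2025 panel wins each proposal group but Panel B wins overall — the comparison reverses. The 2025 panel's proposals skew toward basic research, which has a lower base rate.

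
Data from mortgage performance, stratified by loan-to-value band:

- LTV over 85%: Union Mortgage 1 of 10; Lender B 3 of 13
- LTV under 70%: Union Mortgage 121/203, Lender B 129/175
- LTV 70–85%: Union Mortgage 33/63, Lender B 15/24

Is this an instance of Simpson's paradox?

No

LTV over 85%: Union Mortgage 1/10 = 10.0%, Lender B 3/13 = 23.1% → Lender B
LTV under 70%: Union Mortgage 121/203 = 59.6%, Lender B 129/175 = 73.7% → Lender B
LTV 70–85%: Union Mortgage 33/63 = 52.4%, Lender B 15/24 = 62.5% → Lender B
Overall: Union Mortgage 155/276 = 56.2%, Lender B 147/212 = 69.3% → Lender B
Lender B wins overall and in every loan-to-value group — no reversal.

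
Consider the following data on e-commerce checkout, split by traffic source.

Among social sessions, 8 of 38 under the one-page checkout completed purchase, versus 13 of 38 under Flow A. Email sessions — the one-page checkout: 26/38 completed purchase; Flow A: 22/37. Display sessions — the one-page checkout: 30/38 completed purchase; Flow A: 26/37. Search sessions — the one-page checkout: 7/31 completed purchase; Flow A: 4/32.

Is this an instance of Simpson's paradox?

Social: the one-page checkout 8/38 = 21.1%, Flow A 13/38 = 34.2% → Flow A
Email: the one-page checkout 26/38 = 68.4%, Flow A 22/37 = 59.5% → the one-page checkout
Display: the one-page checkout 30/38 = 78.9%, Flow A 26/37 = 70.3% → the one-page checkout
Search: the one-page checkout 7/31 = 22.6%, Flow A 4/32 = 12.5% → the one-page checkout
Overall: the one-page checkout 71/145 = 49.0%, Flow A 65/144 = 45.1% → the one-page checkout
Neither sweeps: the one-page checkout wins 3 of 4 groups, Flow A wins 1. The one-page checkout wins overall but not every group — no Simpson reversal.

No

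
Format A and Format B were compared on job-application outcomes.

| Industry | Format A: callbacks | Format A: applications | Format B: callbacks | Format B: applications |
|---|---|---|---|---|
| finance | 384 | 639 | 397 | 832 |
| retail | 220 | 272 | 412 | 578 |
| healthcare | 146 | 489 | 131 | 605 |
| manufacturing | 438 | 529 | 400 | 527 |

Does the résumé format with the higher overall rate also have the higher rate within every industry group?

Finance: Format A 384/639 = 60.1%, Format B 397/832 = 47.7% → Format A
Retail: Format A 220/272 = 80.9%, Format B 412/578 = 71.3% → Format A
Healthcare: Format A 146/489 = 29.9%, Format B 131/605 = 21.7% → Format A
Manufacturing: Format A 438/529 = 82.8%, Format B 400/527 = 75.9% → Format A
Overall: Format A 1188/1929 = 61.6%, Format B 1340/2542 = 52.7% → Format A
Format A wins overall and in every industry group — no reversal.

Yes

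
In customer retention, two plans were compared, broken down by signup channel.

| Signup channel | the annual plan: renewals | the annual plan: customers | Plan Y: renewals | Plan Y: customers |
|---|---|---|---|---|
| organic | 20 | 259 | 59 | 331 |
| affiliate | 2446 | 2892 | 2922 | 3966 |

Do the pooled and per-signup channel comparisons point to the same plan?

No

Organic: the annual plan 20/259 = 7.7%, Plan Y 59/331 = 17.8% → Plan Y
Affiliate: the annual plan 2446/2892 = 84.6%, Plan Y 2922/3966 = 73.7% → the annual plan
Overall: the annual plan 2466/3151 = 78.3%, Plan Y 2981/4297 = 69.4% → the annual plan
Neither sweeps: the annual plan wins 1 of 2 groups, Plan Y wins 1. The annual plan wins overall but not every group — no Simpson reversal.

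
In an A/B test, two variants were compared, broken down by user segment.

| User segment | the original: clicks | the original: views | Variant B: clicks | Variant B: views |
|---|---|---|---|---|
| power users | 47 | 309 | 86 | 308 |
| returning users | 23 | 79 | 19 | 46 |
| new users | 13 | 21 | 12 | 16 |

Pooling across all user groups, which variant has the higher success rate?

Variant B

Power users: the original 47/309 = 15.2%, Variant B 86/308 = 27.9% → Variant B
Returning users: the original 23/79 = 29.1%, Variant B 19/46 = 41.3% → Variant B
New users: the original 13/21 = 61.9%, Variant B 12/16 = 75.0% → Variant B
Overall: the original 83/409 = 20.3%, Variant B 117/370 = 31.6% → Variant B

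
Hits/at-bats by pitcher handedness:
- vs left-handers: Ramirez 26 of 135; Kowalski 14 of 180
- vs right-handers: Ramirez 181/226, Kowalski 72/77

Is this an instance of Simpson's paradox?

Vs left-handers: Ramirez 26/135 = 19.3%, Kowalski 14/180 = 7.8% → Ramirez
Vs right-handers: Ramirez 181/226 = 80.1%, Kowalski 72/77 = 93.5% → Kowalski
Overall: Ramirez 207/361 = 57.3%, Kowalski 86/257 = 33.5% → Ramirez
Neither sweeps: Ramirez wins 1 of 2 groups, Kowalski wins 1. Ramirez wins overall but not every group — no Simpson reversal.

No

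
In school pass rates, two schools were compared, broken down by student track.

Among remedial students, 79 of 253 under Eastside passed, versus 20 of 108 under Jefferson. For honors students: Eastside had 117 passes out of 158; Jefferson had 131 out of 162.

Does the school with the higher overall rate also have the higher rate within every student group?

Remedial: Eastside 79/253 = 31.2%, Jefferson 20/108 = 18.5% → Eastside
Honors: Eastside 117/158 = 74.1%, Jefferson 131/162 = 80.9% → Jefferson
Overall: Eastside 196/411 = 47.7%, Jefferson 151/270 = 55.9% → Jefferson
Neither sweeps: Eastside wins 1 of 2 groups, Jefferson wins 1. Jefferson wins overall but not every group — no Simpson reversal.

No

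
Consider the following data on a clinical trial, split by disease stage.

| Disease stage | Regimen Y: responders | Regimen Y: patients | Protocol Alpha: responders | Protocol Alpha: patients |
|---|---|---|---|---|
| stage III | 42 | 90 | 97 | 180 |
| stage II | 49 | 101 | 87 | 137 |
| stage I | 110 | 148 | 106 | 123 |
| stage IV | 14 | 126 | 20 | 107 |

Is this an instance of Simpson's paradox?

Stage III: Regimen Y 42/90 = 46.7%, Protocol Alpha 97/180 = 53.9% → Protocol Alpha
Stage II: Regimen Y 49/101 = 48.5%, Protocol Alpha 87/137 = 63.5% → Protocol Alpha
Stage I: Regimen Y 110/148 = 74.3%, Protocol Alpha 106/123 = 86.2% → Protocol Alpha
Stage IV: Regimen Y 14/126 = 11.1%, Protocol Alpha 20/107 = 18.7% → Protocol Alpha
Overall: Regimen Y 215/465 = 46.2%, Protocol Alpha 310/547 = 56.7% → Protocol Alpha
Protocol Alpha wins overall and in every disease group — no reversal.

No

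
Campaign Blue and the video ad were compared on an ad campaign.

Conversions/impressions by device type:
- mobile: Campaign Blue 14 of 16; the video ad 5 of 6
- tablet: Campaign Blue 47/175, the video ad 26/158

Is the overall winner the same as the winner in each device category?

Mobile: Campaign Blue 14/16 = 87.5%, the video ad 5/6 = 83.3% → Campaign Blue
Tablet: Campaign Blue 47/175 = 26.9%, the video ad 26/158 = 16.5% → Campaign Blue
Overall: Campaign Blue 61/191 = 31.9%, the video ad 31/164 = 18.9% → Campaign Blue
Campaign Blue wins overall and in every device group — no reversal.

Yes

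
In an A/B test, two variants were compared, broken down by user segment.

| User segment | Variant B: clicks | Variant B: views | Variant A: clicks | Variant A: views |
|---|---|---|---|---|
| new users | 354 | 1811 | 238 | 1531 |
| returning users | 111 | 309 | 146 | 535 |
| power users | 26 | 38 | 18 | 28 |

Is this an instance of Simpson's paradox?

No

New users: Variant B 354/1811 = 19.5%, Variant A 238/1531 = 15.5% → Variant B
Returning users: Variant B 111/309 = 35.9%, Variant A 146/535 = 27.3% → Variant B
Power users: Variant B 26/38 = 68.4%, Variant A 18/28 = 64.3% → Variant B
Overall: Variant B 491/2158 = 22.8%, Variant A 402/2094 = 19.2% → Variant B
Variant B wins overall and in every user group — no reversal.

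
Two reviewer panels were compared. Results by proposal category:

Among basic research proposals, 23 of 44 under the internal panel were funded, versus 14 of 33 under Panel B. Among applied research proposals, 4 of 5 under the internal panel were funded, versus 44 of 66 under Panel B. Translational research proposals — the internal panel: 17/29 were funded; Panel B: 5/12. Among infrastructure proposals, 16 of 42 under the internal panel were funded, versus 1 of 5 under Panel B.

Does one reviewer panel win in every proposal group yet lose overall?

Yes

Basic research: the internal panel 23/44 = 52.3%, Panel B 14/33 = 42.4% → the internal panel
Applied research: the internal panel 4/5 = 80.0%, Panel B 44/66 = 66.7% → the internal panel
Translational research: the internal panel 17/29 = 58.6%, Panel B 5/12 = 41.7% → the internal panel
Infrastructure: the internal panel 16/42 = 38.1%, Panel B 1/5 = 20.0% → the internal panel
Overall: the internal panel 60/120 = 50.0%, Panel B 64/116 = 55.2% → Panel B
The internal panel wins each proposal group but Panel B wins overall — the comparison reverses. The internal panel's proposals skew toward infrastructure, which has a lower base rate.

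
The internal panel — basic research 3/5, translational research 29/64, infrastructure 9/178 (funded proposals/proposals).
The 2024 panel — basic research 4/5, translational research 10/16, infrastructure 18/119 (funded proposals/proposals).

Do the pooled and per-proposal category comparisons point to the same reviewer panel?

Yes

Basic research: the internal panel 3/5 = 60.0%, the 2024 panel 4/5 = 80.0% → the 2024 panel
Translational research: the internal panel 29/64 = 45.3%, the 2024 panel 10/16 = 62.5% → the 2024 panel
Infrastructure: the internal panel 9/178 = 5.1%, the 2024 panel 18/119 = 15.1% → the 2024 panel
Overall: the internal panel 41/247 = 16.6%, the 2024 panel 32/140 = 22.9% → the 2024 panel
The 2024 panel wins overall and in every proposal group — no reversal.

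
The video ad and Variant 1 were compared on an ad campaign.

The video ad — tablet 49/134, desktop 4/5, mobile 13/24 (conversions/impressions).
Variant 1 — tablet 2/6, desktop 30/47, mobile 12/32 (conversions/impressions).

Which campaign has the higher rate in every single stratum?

the video ad

Tablet: the video ad 49/134 = 36.6%, Variant 1 2/6 = 33.3% → the video ad
Desktop: the video ad 4/5 = 80.0%, Variant 1 30/47 = 63.8% → the video ad
Mobile: the video ad 13/24 = 54.2%, Variant 1 12/32 = 37.5% → the video ad
The video ad has the higher rate in all 3 groups.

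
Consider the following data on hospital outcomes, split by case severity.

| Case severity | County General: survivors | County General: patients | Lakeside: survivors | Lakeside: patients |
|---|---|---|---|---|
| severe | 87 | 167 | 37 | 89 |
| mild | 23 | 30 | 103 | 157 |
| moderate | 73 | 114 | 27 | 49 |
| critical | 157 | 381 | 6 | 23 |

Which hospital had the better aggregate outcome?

Severe: County General 87/167 = 52.1%, Lakeside 37/89 = 41.6% → County General
Mild: County General 23/30 = 76.7%, Lakeside 103/157 = 65.6% → County General
Moderate: County General 73/114 = 64.0%, Lakeside 27/49 = 55.1% → County General
Critical: County General 157/381 = 41.2%, Lakeside 6/23 = 26.1% → County General
Overall: County General 340/692 = 49.1%, Lakeside 173/318 = 54.4% → Lakeside
(County General wins every case group but Lakeside wins overall — County General's patients skew toward the low-rate critical group.)

Lakeside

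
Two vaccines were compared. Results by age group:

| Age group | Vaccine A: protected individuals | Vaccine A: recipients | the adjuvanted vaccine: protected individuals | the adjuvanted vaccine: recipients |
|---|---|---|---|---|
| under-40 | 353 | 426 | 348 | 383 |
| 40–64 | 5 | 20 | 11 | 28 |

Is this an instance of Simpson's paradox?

No

Under-40: Vaccine A 353/426 = 82.9%, the adjuvanted vaccine 348/383 = 90.9% → the adjuvanted vaccine
40–64: Vaccine A 5/20 = 25.0%, the adjuvanted vaccine 11/28 = 39.3% → the adjuvanted vaccine
Overall: Vaccine A 358/446 = 80.3%, the adjuvanted vaccine 359/411 = 87.3% → the adjuvanted vaccine
The adjuvanted vaccine wins overall and in every age group — no reversal.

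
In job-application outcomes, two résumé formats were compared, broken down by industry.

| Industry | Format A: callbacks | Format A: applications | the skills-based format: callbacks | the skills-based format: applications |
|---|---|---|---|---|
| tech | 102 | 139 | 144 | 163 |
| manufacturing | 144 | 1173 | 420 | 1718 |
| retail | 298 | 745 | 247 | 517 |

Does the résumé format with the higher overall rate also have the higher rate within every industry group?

Yes

Tech: Format A 102/139 = 73.4%, the skills-based format 144/163 = 88.3% → the skills-based format
Manufacturing: Format A 144/1173 = 12.3%, the skills-based format 420/1718 = 24.4% → the skills-based format
Retail: Format A 298/745 = 40.0%, the skills-based format 247/517 = 47.8% → the skills-based format
Overall: Format A 544/2057 = 26.4%, the skills-based format 811/2398 = 33.8% → the skills-based format
The skills-based format wins overall and in every industry group — no reversal.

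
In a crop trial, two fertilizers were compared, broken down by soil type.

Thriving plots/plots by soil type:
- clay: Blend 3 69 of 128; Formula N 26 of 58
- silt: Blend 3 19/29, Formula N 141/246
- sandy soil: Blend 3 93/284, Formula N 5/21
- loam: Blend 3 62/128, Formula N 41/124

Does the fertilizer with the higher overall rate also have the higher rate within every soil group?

Clay: Blend 3 69/128 = 53.9%, Formula N 26/58 = 44.8% → Blend 3
Silt: Blend 3 19/29 = 65.5%, Formula N 141/246 = 57.3% → Blend 3
Sandy soil: Blend 3 93/284 = 32.7%, Formula N 5/21 = 23.8% → Blend 3
Loam: Blend 3 62/128 = 48.4%, Formula N 41/124 = 33.1% → Blend 3
Overall: Blend 3 243/569 = 42.7%, Formula N 213/449 = 47.4% → Formula N
Blend 3 wins each soil group but Formula N wins overall — the comparison reverses. Blend 3's plots skew toward sandy soil, which has a lower base rate.

No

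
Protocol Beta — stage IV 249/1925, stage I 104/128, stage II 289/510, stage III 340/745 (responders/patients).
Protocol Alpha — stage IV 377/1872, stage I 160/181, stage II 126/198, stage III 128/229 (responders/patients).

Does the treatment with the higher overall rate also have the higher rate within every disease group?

Yes

Stage IV: Protocol Beta 249/1925 = 12.9%, Protocol Alpha 377/1872 = 20.1% → Protocol Alpha
Stage I: Protocol Beta 104/128 = 81.2%, Protocol Alpha 160/181 = 88.4% → Protocol Alpha
Stage II: Protocol Beta 289/510 = 56.7%, Protocol Alpha 126/198 = 63.6% → Protocol Alpha
Stage III: Protocol Beta 340/745 = 45.6%, Protocol Alpha 128/229 = 55.9% → Protocol Alpha
Overall: Protocol Beta 982/3308 = 29.7%, Protocol Alpha 791/2480 = 31.9% → Protocol Alpha
Protocol Alpha wins overall and in every disease group — no reversal.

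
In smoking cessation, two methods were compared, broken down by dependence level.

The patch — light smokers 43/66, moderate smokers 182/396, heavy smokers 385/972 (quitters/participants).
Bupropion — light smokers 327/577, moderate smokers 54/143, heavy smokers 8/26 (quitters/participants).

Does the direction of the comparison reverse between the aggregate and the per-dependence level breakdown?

Yes

Light smokers: the patch 43/66 = 65.2%, bupropion 327/577 = 56.7% → the patch
Moderate smokers: the patch 182/396 = 46.0%, bupropion 54/143 = 37.8% → the patch
Heavy smokers: the patch 385/972 = 39.6%, bupropion 8/26 = 30.8% → the patch
Overall: the patch 610/1434 = 42.5%, bupropion 389/746 = 52.1% → bupropion
The patch wins each dependence group but bupropion wins overall — the comparison reverses. The patch's participants skew toward heavy smokers, which has a lower base rate.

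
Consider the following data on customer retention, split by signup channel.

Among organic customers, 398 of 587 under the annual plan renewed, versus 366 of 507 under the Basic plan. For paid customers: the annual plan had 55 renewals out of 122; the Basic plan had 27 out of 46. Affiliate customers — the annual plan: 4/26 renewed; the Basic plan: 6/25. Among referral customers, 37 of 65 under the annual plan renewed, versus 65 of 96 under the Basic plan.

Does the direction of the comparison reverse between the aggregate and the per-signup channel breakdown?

Organic: the annual plan 398/587 = 67.8%, the Basic plan 366/507 = 72.2% → the Basic plan
Paid: the annual plan 55/122 = 45.1%, the Basic plan 27/46 = 58.7% → the Basic plan
Affiliate: the annual plan 4/26 = 15.4%, the Basic plan 6/25 = 24.0% → the Basic plan
Referral: the annual plan 37/65 = 56.9%, the Basic plan 65/96 = 67.7% → the Basic plan
Overall: the annual plan 494/800 = 61.8%, the Basic plan 464/674 = 68.8% → the Basic plan
The Basic plan wins overall and in every signup group — no reversal.

No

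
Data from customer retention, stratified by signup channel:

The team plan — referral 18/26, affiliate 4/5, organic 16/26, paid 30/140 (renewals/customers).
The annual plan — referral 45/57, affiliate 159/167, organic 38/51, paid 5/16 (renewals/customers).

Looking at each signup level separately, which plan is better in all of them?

the annual plan

Referral: the team plan 18/26 = 69.2%, the annual plan 45/57 = 78.9% → the annual plan
Affiliate: the team plan 4/5 = 80.0%, the annual plan 159/167 = 95.2% → the annual plan
Organic: the team plan 16/26 = 61.5%, the annual plan 38/51 = 74.5% → the annual plan
Paid: the team plan 30/140 = 21.4%, the annual plan 5/16 = 31.2% → the annual plan
The annual plan has the higher rate in all 4 groups.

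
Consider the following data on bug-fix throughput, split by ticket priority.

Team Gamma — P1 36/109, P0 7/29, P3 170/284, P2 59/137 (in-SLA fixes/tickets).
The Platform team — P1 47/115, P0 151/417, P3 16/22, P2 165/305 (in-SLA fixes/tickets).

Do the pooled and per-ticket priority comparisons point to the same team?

P1: Team Gamma 36/109 = 33.0%, the Platform team 47/115 = 40.9% → the Platform team
P0: Team Gamma 7/29 = 24.1%, the Platform team 151/417 = 36.2% → the Platform team
P3: Team Gamma 170/284 = 59.9%, the Platform team 16/22 = 72.7% → the Platform team
P2: Team Gamma 59/137 = 43.1%, the Platform team 165/305 = 54.1% → the Platform team
Overall: Team Gamma 272/559 = 48.7%, the Platform team 379/859 = 44.1% → Team Gamma
The Platform team wins each ticket group but Team Gamma wins overall — the comparison reverses. The Platform team's tickets skew toward P0, which has a lower base rate.

No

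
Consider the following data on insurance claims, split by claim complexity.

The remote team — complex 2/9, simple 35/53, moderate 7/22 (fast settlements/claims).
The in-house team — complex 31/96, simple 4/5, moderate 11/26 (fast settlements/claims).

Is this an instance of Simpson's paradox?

Yes

Complex: the remote team 2/9 = 22.2%, the in-house team 31/96 = 32.3% → the in-house team
Simple: the remote team 35/53 = 66.0%, the in-house team 4/5 = 80.0% → the in-house team
Moderate: the remote team 7/22 = 31.8%, the in-house team 11/26 = 42.3% → the in-house team
Overall: the remote team 44/84 = 52.4%, the in-house team 46/127 = 36.2% → the remote team
The in-house team wins each claim group but the remote team wins overall — the comparison reverses. The in-house team's claims skew toward complex, which has a lower base rate.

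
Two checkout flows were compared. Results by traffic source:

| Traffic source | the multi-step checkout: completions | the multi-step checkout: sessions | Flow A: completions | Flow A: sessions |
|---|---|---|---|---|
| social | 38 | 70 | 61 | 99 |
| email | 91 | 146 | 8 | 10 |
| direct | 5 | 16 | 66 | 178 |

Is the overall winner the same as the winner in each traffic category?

Social: the multi-step checkout 38/70 = 54.3%, Flow A 61/99 = 61.6% → Flow A
Email: the multi-step checkout 91/146 = 62.3%, Flow A 8/10 = 80.0% → Flow A
Direct: the multi-step checkout 5/16 = 31.2%, Flow A 66/178 = 37.1% → Flow A
Overall: the multi-step checkout 134/232 = 57.8%, Flow A 135/287 = 47.0% → the multi-step checkout
Flow A wins each traffic group but the multi-step checkout wins overall — the comparison reverses. Flow A's sessions skew toward direct, which has a lower base rate.

No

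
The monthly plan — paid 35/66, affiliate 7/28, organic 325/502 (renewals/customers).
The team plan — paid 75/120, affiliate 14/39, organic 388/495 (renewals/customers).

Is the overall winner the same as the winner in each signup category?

Paid: the monthly plan 35/66 = 53.0%, the team plan 75/120 = 62.5% → the team plan
Affiliate: the monthly plan 7/28 = 25.0%, the team plan 14/39 = 35.9% → the team plan
Organic: the monthly plan 325/502 = 64.7%, the team plan 388/495 = 78.4% → the team plan
Overall: the monthly plan 367/596 = 61.6%, the team plan 477/654 = 72.9% → the team plan
The team plan wins overall and in every signup group — no reversal.

Yes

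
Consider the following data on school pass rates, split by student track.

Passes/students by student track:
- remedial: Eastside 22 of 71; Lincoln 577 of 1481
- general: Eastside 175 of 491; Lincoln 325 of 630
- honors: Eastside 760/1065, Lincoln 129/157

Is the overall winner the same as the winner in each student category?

Remedial: Eastside 22/71 = 31.0%, Lincoln 577/1481 = 39.0% → Lincoln
General: Eastside 175/491 = 35.6%, Lincoln 325/630 = 51.6% → Lincoln
Honors: Eastside 760/1065 = 71.4%, Lincoln 129/157 = 82.2% → Lincoln
Overall: Eastside 957/1627 = 58.8%, Lincoln 1031/2268 = 45.5% → Eastside
Lincoln wins each student group but Eastside wins overall — the comparison reverses. Lincoln's students skew toward remedial, which has a lower base rate.

No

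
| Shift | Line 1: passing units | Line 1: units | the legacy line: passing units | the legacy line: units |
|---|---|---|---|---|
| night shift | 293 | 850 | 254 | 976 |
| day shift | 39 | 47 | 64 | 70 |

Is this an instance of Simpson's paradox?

No

Night shift: Line 1 293/850 = 34.5%, the legacy line 254/976 = 26.0% → Line 1
Day shift: Line 1 39/47 = 83.0%, the legacy line 64/70 = 91.4% → the legacy line
Overall: Line 1 332/897 = 37.0%, the legacy line 318/1046 = 30.4% → Line 1
Neither sweeps: Line 1 wins 1 of 2 groups, the legacy line wins 1. Line 1 wins overall but not every group — no Simpson reversal.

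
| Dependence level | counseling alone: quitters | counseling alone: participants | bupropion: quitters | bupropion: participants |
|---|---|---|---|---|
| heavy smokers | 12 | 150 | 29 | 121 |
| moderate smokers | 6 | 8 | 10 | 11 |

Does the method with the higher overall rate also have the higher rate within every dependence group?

Heavy smokers: counseling alone 12/150 = 8.0%, bupropion 29/121 = 24.0% → bupropion
Moderate smokers: counseling alone 6/8 = 75.0%, bupropion 10/11 = 90.9% → bupropion
Overall: counseling alone 18/158 = 11.4%, bupropion 39/132 = 29.5% → bupropion
Bupropion wins overall and in every dependence group — no reversal.

Yes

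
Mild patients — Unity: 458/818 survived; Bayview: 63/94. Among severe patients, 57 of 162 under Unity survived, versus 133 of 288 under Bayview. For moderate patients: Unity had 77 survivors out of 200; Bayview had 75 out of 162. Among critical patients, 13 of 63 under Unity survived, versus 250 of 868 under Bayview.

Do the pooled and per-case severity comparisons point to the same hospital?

No

Mild: Unity 458/818 = 56.0%, Bayview 63/94 = 67.0% → Bayview
Severe: Unity 57/162 = 35.2%, Bayview 133/288 = 46.2% → Bayview
Moderate: Unity 77/200 = 38.5%, Bayview 75/162 = 46.3% → Bayview
Critical: Unity 13/63 = 20.6%, Bayview 250/868 = 28.8% → Bayview
Overall: Unity 605/1243 = 48.7%, Bayview 521/1412 = 36.9% → Unity
Bayview wins each case group but Unity wins overall — the comparison reverses. Bayview's patients skew toward critical, which has a lower base rate.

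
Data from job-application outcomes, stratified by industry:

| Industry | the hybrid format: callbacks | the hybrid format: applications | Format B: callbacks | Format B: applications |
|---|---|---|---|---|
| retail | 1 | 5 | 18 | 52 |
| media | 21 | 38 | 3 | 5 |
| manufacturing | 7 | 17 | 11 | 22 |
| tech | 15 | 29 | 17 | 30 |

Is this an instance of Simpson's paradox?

Yes

Retail: the hybrid format 1/5 = 20.0%, Format B 18/52 = 34.6% → Format B
Media: the hybrid format 21/38 = 55.3%, Format B 3/5 = 60.0% → Format B
Manufacturing: the hybrid format 7/17 = 41.2%, Format B 11/22 = 50.0% → Format B
Tech: the hybrid format 15/29 = 51.7%, Format B 17/30 = 56.7% → Format B
Overall: the hybrid format 44/89 = 49.4%, Format B 49/109 = 45.0% → the hybrid format
Format B wins each industry group but the hybrid format wins overall — the comparison reverses. Format B's applications skew toward retail, which has a lower base rate.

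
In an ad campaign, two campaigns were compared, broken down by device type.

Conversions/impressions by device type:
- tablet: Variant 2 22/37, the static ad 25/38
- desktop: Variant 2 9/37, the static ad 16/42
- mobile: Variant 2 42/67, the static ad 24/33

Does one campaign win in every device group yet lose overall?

No

Tablet: Variant 2 22/37 = 59.5%, the static ad 25/38 = 65.8% → the static ad
Desktop: Variant 2 9/37 = 24.3%, the static ad 16/42 = 38.1% → the static ad
Mobile: Variant 2 42/67 = 62.7%, the static ad 24/33 = 72.7% → the static ad
Overall: Variant 2 73/141 = 51.8%, the static ad 65/113 = 57.5% → the static ad
The static ad wins overall and in every device group — no reversal.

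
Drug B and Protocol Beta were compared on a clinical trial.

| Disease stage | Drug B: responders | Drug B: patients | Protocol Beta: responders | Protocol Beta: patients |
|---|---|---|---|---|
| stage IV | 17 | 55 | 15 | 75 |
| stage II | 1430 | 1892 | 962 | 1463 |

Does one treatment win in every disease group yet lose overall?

No

Stage IV: Drug B 17/55 = 30.9%, Protocol Beta 15/75 = 20.0% → Drug B
Stage II: Drug B 1430/1892 = 75.6%, Protocol Beta 962/1463 = 65.8% → Drug B
Overall: Drug B 1447/1947 = 74.3%, Protocol Beta 977/1538 = 63.5% → Drug B
Drug B wins overall and in every disease group — no reversal.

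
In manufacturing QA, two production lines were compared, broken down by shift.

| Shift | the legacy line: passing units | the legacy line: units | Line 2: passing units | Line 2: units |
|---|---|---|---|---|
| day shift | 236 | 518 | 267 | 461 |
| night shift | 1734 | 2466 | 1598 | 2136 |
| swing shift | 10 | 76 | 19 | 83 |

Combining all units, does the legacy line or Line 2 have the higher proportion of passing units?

Day shift: the legacy line 236/518 = 45.6%, Line 2 267/461 = 57.9% → Line 2
Night shift: the legacy line 1734/2466 = 70.3%, Line 2 1598/2136 = 74.8% → Line 2
Swing shift: the legacy line 10/76 = 13.2%, Line 2 19/83 = 22.9% → Line 2
Overall: the legacy line 1980/3060 = 64.7%, Line 2 1884/2680 = 70.3% → Line 2

Line 2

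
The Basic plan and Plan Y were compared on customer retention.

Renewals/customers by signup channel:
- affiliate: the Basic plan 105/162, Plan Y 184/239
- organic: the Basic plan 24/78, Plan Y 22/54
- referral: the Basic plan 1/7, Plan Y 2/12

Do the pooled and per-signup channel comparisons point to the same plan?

Affiliate: the Basic plan 105/162 = 64.8%, Plan Y 184/239 = 77.0% → Plan Y
Organic: the Basic plan 24/78 = 30.8%, Plan Y 22/54 = 40.7% → Plan Y
Referral: the Basic plan 1/7 = 14.3%, Plan Y 2/12 = 16.7% → Plan Y
Overall: the Basic plan 130/247 = 52.6%, Plan Y 208/305 = 68.2% → Plan Y
Plan Y wins overall and in every signup group — no reversal.

Yes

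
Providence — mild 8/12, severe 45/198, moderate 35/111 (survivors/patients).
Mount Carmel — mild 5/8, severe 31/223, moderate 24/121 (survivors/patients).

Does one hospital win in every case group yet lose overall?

No

Mild: Providence 8/12 = 66.7%, Mount Carmel 5/8 = 62.5% → Providence
Severe: Providence 45/198 = 22.7%, Mount Carmel 31/223 = 13.9% → Providence
Moderate: Providence 35/111 = 31.5%, Mount Carmel 24/121 = 19.8% → Providence
Overall: Providence 88/321 = 27.4%, Mount Carmel 60/352 = 17.0% → Providence
Providence wins overall and in every case group — no reversal.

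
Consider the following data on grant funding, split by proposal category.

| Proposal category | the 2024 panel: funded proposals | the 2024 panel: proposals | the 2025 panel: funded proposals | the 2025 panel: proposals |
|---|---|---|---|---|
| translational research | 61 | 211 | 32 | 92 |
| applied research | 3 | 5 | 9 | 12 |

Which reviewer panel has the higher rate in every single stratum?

Translational research: the 2024 panel 61/211 = 28.9%, the 2025 panel 32/92 = 34.8% → the 2025 panel
Applied research: the 2024 panel 3/5 = 60.0%, the 2025 panel 9/12 = 75.0% → the 2025 panel
The 2025 panel has the higher rate in both groups.

the 2025 panel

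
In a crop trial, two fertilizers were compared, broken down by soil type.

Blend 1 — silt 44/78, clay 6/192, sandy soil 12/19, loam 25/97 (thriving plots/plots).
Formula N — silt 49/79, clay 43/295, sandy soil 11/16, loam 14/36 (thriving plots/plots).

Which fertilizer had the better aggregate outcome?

Silt: Blend 1 44/78 = 56.4%, Formula N 49/79 = 62.0% → Formula N
Clay: Blend 1 6/192 = 3.1%, Formula N 43/295 = 14.6% → Formula N
Sandy soil: Blend 1 12/19 = 63.2%, Formula N 11/16 = 68.8% → Formula N
Loam: Blend 1 25/97 = 25.8%, Formula N 14/36 = 38.9% → Formula N
Overall: Blend 1 87/386 = 22.5%, Formula N 117/426 = 27.5% → Formula N

Formula N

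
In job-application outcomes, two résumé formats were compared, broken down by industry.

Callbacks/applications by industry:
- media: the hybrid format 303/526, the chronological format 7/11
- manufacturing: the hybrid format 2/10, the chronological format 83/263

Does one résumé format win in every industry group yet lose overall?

Yes

Media: the hybrid format 303/526 = 57.6%, the chronological format 7/11 = 63.6% → the chronological format
Manufacturing: the hybrid format 2/10 = 20.0%, the chronological format 83/263 = 31.6% → the chronological format
Overall: the hybrid format 305/536 = 56.9%, the chronological format 90/274 = 32.8% → the hybrid format
The chronological format wins each industry group but the hybrid format wins overall — the comparison reverses. The chronological format's applications skew toward manufacturing, which has a lower base rate.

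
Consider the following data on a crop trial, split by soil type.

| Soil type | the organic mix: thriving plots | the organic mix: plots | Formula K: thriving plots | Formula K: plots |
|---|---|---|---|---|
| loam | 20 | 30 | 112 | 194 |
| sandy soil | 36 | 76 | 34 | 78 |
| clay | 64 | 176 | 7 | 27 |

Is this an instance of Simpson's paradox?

Yes

Loam: the organic mix 20/30 = 66.7%, Formula K 112/194 = 57.7% → the organic mix
Sandy soil: the organic mix 36/76 = 47.4%, Formula K 34/78 = 43.6% → the organic mix
Clay: the organic mix 64/176 = 36.4%, Formula K 7/27 = 25.9% → the organic mix
Overall: the organic mix 120/282 = 42.6%, Formula K 153/299 = 51.2% → Formula K
The organic mix wins each soil group but Formula K wins overall — the comparison reverses. The organic mix's plots skew toward clay, which has a lower base rate.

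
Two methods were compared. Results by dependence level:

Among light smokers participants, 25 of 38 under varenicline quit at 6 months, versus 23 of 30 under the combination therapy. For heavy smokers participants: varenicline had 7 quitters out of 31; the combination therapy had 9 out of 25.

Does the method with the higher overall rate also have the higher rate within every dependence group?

Light smokers: varenicline 25/38 = 65.8%, the combination therapy 23/30 = 76.7% → the combination therapy
Heavy smokers: varenicline 7/31 = 22.6%, the combination therapy 9/25 = 36.0% → the combination therapy
Overall: varenicline 32/69 = 46.4%, the combination therapy 32/55 = 58.2% → the combination therapy
The combination therapy wins overall and in every dependence group — no reversal.

Yes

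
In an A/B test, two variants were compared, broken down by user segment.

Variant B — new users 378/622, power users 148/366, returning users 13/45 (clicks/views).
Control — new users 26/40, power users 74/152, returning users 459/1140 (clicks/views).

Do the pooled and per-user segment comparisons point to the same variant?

New users: Variant B 378/622 = 60.8%, Control 26/40 = 65.0% → Control
Power users: Variant B 148/366 = 40.4%, Control 74/152 = 48.7% → Control
Returning users: Variant B 13/45 = 28.9%, Control 459/1140 = 40.3% → Control
Overall: Variant B 539/1033 = 52.2%, Control 559/1332 = 42.0% → Variant B
Control wins each user group but Variant B wins overall — the comparison reverses. Control's views skew toward returning users, which has a lower base rate.

No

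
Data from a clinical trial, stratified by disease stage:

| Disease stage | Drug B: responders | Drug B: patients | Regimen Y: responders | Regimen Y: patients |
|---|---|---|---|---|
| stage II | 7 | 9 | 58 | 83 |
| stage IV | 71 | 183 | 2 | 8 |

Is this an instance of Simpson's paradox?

Stage II: Drug B 7/9 = 77.8%, Regimen Y 58/83 = 69.9% → Drug B
Stage IV: Drug B 71/183 = 38.8%, Regimen Y 2/8 = 25.0% → Drug B
Overall: Drug B 78/192 = 40.6%, Regimen Y 60/91 = 65.9% → Regimen Y
Drug B wins each disease group but Regimen Y wins overall — the comparison reverses. Drug B's patients skew toward stage IV, which has a lower base rate.

Yes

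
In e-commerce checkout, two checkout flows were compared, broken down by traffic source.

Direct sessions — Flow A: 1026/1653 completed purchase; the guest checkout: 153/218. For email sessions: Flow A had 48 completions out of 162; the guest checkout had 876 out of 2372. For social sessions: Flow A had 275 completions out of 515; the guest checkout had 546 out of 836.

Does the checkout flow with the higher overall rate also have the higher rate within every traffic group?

Direct: Flow A 1026/1653 = 62.1%, the guest checkout 153/218 = 70.2% → the guest checkout
Email: Flow A 48/162 = 29.6%, the guest checkout 876/2372 = 36.9% → the guest checkout
Social: Flow A 275/515 = 53.4%, the guest checkout 546/836 = 65.3% → the guest checkout
Overall: Flow A 1349/2330 = 57.9%, the guest checkout 1575/3426 = 46.0% → Flow A
The guest checkout wins each traffic group but Flow A wins overall — the comparison reverses. The guest checkout's sessions skew toward email, which has a lower base rate.

No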